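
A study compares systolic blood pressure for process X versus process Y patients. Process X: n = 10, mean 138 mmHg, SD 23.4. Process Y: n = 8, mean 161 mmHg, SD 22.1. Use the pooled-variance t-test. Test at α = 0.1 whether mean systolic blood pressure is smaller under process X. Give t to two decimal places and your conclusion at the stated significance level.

t = -2.12; reject H0

Let group 1 = process X, group 2 = process Y. H0: μ_1 = μ_2; H1: μ_1 < μ_2 (two-sample pooled-variance t-test, left-tailed).
s_p² = [(10−1)·23.4² + (8−1)·22.1²]/(10+8−2) = 521.682
t = (138 − 161)/√[521.682·(1/10 + 1/8)] = -2.12
df = n₁ + n₂ − 2 = 16
p-value = P(T ≤ -2.12) ≈ 0.0249
Since p ≈ 0.0249 < α = 0.1, reject H0; the evidence is statistically significant.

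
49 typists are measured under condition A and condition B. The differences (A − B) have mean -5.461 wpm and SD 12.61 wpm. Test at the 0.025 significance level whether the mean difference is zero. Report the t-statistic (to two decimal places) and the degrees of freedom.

t = -3.03, df = 48

H0: μ_d = 0; H1: μ_d ≠ 0 (paired t-test on the differences, two-sided).
t = d̄/(s_d/√n) = -5.461/(12.61/√49) = -3.03
df = n − 1 = 48
Two-sided p-value ≈ 0.004
Since p ≈ 0.004 < α = 0.025, reject H0; the evidence is statistically significant.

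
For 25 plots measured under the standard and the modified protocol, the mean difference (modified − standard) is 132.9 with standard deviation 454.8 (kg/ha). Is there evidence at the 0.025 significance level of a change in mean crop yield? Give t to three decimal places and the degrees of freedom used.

t = 1.461, df = 24

H0: μ_d = 0; H1: μ_d ≠ 0 (paired t-test on the differences, two-sided).
t = d̄/(s_d/√n) = 132.9/(454.8/√25) = 1.461
df = n − 1 = 24
Two-sided p-value ≈ 0.157
Since p ≈ 0.157 > α = 0.025, fail to reject H0; the evidence is not statistically significant.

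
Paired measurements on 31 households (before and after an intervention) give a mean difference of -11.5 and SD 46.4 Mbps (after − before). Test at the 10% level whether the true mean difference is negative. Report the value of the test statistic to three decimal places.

H0: μ_d = 0; H1: μ_d < 0 (paired t-test on the differences, left-tailed).
t = d̄/(s_d/√n) = -11.5/(46.4/√31) = -1.380
df = n − 1 = 30
p-value = P(T ≤ -1.380) ≈ 0.0889
Since p ≈ 0.0889 < α = 0.1, reject H0; the data support H1.

-1.380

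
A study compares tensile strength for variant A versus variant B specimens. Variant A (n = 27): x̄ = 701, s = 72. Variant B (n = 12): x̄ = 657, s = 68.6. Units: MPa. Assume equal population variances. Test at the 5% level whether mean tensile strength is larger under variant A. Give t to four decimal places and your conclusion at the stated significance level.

Let group 1 = variant A, group 2 = variant B. H0: μ_1 = μ_2; H1: μ_1 > μ_2 (two-sample pooled-variance t-test, right-tailed).
s_p² = [(27−1)·72² + (12−1)·68.6²]/(27+12−2) = 5041.88
t = (701 − 657)/√[5041.88·(1/27 + 1/12)] = 1.7861
df = n₁ + n₂ − 2 = 37
p-value = P(T ≥ 1.7861) ≈ 0.041
Since p ≈ 0.041 < α = 0.05, reject H0; the data support H1.

t = 1.7861; reject H0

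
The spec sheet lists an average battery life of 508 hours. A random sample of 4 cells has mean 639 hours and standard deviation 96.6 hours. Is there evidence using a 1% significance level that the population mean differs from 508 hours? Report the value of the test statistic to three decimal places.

H0: μ = 508; H1: μ ≠ 508 (one-sample t-test, two-sided).
t = (x̄ − μ₀)/(s/√n) = (639 − 508)/(96.6/√4) = 2.712
df = n − 1 = 3
Two-sided p-value ≈ 0.0730
Since p ≈ 0.0730 > α = 0.01, fail to reject H0; the data do not provide sufficient evidence against H0.

2.712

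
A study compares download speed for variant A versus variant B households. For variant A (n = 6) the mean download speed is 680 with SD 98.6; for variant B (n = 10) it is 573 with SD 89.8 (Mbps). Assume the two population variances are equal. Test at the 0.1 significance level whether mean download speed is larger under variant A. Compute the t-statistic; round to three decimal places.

Let group 1 = variant A, group 2 = variant B. H0: μ_1 = μ_2; H1: μ_1 > μ_2 (two-sample pooled-variance t-test, right-tailed).
s_p² = [(6−1)·98.6² + (10−1)·89.8²]/(6+10−2) = 8656.15
t = (680 − 573)/√[8656.15·(1/6 + 1/10)] = 2.227
df = n₁ + n₂ − 2 = 14
p-value = P(T ≥ 2.227) ≈ 0.0214
Since p ≈ 0.0214 < α = 0.1, reject H0; the evidence is statistically significant.

2.227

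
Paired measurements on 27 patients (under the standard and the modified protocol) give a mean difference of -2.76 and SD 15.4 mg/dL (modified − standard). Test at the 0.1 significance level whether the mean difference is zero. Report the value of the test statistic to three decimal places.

H0: μ_d = 0; H1: μ_d ≠ 0 (paired t-test on the differences, two-sided).
t = d̄/(s_d/√n) = -2.76/(15.4/√27) = -0.931
df = n − 1 = 26
Two-sided p-value ≈ 0.3603
Since p ≈ 0.3603 > α = 0.1, fail to reject H0; the data do not provide sufficient evidence against H0.

-0.931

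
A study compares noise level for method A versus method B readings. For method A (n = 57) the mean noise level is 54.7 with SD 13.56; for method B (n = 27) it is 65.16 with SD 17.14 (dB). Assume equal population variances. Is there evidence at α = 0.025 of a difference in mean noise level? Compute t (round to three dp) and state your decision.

t = -3.027; reject H0

Let group 1 = method A, group 2 = method B. H0: μ_1 = μ_2; H1: μ_1 ≠ μ_2 (two-sample pooled-variance t-test, two-sided).
s_p² = [(57−1)·13.56² + (27−1)·17.14²]/(57+27−2) = 218.722
t = (54.7 − 65.16)/√[218.722·(1/57 + 1/27)] = -3.027
df = n₁ + n₂ − 2 = 82
Two-sided p-value ≈ 0.003
Since p ≈ 0.003 < α = 0.025, reject H0; the data support H1.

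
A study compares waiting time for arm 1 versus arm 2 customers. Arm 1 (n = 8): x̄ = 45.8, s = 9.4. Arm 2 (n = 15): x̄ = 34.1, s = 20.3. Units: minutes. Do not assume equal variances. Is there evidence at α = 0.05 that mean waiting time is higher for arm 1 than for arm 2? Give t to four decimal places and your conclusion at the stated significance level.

Let group 1 = arm 1, group 2 = arm 2. H0: μ_1 = μ_2; H1: μ_1 > μ_2 (Welch's two-sample t-test, right-tailed).
t = (x̄_1 − x̄_2)/√(s_1²/n_1 + s_2²/n_2) = (45.8 − 34.1)/√(9.4²/8 + 20.3²/15) = 1.8852
Welch–Satterthwaite df ≈ 20.80
p-value = P(T ≥ 1.8852) ≈ 0.0367
Since p ≈ 0.0367 < α = 0.05, reject H0; the evidence is statistically significant.

t = 1.8852; reject H0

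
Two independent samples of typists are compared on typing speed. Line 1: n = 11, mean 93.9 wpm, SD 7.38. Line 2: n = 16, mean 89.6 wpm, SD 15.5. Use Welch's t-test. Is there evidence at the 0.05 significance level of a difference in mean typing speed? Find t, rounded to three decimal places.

0.962

Let group 1 = line 1, group 2 = line 2. H0: μ_1 = μ_2; H1: μ_1 ≠ μ_2 (Welch's two-sample t-test, two-sided).
t = (x̄_1 − x̄_2)/√(s_1²/n_1 + s_2²/n_2) = (93.9 − 89.6)/√(7.38²/11 + 15.5²/16) = 0.962
Welch–Satterthwaite df ≈ 22.80
Two-sided p-value ≈ 0.346
Since p ≈ 0.346 > α = 0.05, fail to reject H0; the data do not provide sufficient evidence against H0.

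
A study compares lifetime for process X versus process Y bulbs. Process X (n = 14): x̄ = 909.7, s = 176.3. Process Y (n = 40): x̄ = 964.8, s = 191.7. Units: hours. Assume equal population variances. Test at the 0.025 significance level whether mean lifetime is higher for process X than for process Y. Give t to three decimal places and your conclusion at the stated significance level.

Let group 1 = process X, group 2 = process Y. H0: μ_1 = μ_2; H1: μ_1 > μ_2 (two-sample pooled-variance t-test, right-tailed).
s_p² = [(14−1)·176.3² + (40−1)·191.7²]/(14+40−2) = 35332.1
t = (909.7 − 964.8)/√[35332.1·(1/14 + 1/40)] = -0.944
df = n₁ + n₂ − 2 = 52
p-value = P(T ≥ -0.944) ≈ 0.825
Since p ≈ 0.825 > α = 0.025, fail to reject H0; the data do not provide sufficient evidence against H0.

t = -0.944; fail to reject H0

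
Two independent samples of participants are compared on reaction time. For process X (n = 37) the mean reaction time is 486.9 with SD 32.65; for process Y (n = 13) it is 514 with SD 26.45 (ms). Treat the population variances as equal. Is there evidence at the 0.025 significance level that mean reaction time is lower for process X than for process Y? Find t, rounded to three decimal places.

Let group 1 = process X, group 2 = process Y. H0: μ_1 = μ_2; H1: μ_1 < μ_2 (two-sample pooled-variance t-test, left-tailed).
s_p² = [(37−1)·32.65² + (13−1)·26.45²]/(37+13−2) = 974.417
t = (486.9 − 514)/√[974.417·(1/37 + 1/13)] = -2.693
df = n₁ + n₂ − 2 = 48
p-value = P(T ≤ -2.693) ≈ 0.0049
Since p ≈ 0.0049 < α = 0.025, reject H0; the data support H1.

-2.693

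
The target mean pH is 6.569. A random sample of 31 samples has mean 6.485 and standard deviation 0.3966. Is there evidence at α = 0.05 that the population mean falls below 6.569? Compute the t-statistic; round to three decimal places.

H0: μ = 6.569; H1: μ < 6.569 (one-sample t-test, left-tailed).
t = (x̄ − μ₀)/(s/√n) = (6.485 − 6.569)/(0.3966/√31) = -1.179
df = n − 1 = 30
p-value = P(T ≤ -1.179) ≈ 0.1238
Since p ≈ 0.1238 > α = 0.05, fail to reject H0; the data do not provide sufficient evidence against H0.

-1.179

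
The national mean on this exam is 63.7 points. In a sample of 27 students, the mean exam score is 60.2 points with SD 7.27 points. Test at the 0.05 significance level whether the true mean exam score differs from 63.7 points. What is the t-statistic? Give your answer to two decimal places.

-2.50

H0: μ = 63.7; H1: μ ≠ 63.7 (one-sample t-test, two-sided).
t = (x̄ − μ₀)/(s/√n) = (60.2 − 63.7)/(7.27/√27) = -2.50
df = n − 1 = 26
Two-sided p-value ≈ 0.0190
Since p ≈ 0.0190 < α = 0.05, reject H0; the data support H1.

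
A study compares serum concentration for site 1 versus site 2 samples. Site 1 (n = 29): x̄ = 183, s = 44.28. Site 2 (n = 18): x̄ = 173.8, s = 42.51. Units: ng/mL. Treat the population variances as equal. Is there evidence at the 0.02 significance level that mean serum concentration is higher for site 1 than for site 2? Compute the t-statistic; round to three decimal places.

0.703

Let group 1 = site 1, group 2 = site 2. H0: μ_1 = μ_2; H1: μ_1 > μ_2 (two-sample pooled-variance t-test, right-tailed).
s_p² = [(29−1)·44.28² + (18−1)·42.51²]/(29+18−2) = 1902.68
t = (183 − 173.8)/√[1902.68·(1/29 + 1/18)] = 0.703
df = n₁ + n₂ − 2 = 45
p-value = P(T ≥ 0.703) ≈ 0.243
Since p ≈ 0.243 > α = 0.02, fail to reject H0; the data do not provide sufficient evidence against H0.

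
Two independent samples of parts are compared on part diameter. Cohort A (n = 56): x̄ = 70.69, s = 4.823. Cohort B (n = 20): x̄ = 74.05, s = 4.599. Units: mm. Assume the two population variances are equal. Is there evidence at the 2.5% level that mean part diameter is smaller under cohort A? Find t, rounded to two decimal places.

-2.71

Let group 1 = cohort A, group 2 = cohort B. H0: μ_1 = μ_2; H1: μ_1 < μ_2 (two-sample pooled-variance t-test, left-tailed).
s_p² = [(56−1)·4.823² + (20−1)·4.599²]/(56+20−2) = 22.7194
t = (70.69 − 74.05)/√[22.7194·(1/56 + 1/20)] = -2.71
df = n₁ + n₂ − 2 = 74
p-value = P(T ≤ -2.71) ≈ 0.004
Since p ≈ 0.004 < α = 0.025, reject H0; the data support H1.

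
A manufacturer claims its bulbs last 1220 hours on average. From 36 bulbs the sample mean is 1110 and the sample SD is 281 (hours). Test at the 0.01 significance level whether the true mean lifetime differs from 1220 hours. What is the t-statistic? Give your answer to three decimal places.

-2.349

H0: μ = 1220; H1: μ ≠ 1220 (one-sample t-test, two-sided).
t = (x̄ − μ₀)/(s/√n) = (1110 − 1220)/(281/√36) = -2.349
df = n − 1 = 35
Two-sided p-value ≈ 0.025
Since p ≈ 0.025 > α = 0.01, fail to reject H0; the data do not provide sufficient evidence against H0.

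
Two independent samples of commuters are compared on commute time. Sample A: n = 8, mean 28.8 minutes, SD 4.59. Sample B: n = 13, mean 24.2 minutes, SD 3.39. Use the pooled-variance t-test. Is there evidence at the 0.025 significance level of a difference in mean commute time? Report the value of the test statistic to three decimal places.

Let group 1 = sample A, group 2 = sample B. H0: μ_1 = μ_2; H1: μ_1 ≠ μ_2 (two-sample pooled-variance t-test, two-sided).
s_p² = [(8−1)·4.59² + (13−1)·3.39²]/(8+13−2) = 15.0201
t = (28.8 − 24.2)/√[15.0201·(1/8 + 1/13)] = 2.641
df = n₁ + n₂ − 2 = 19
Two-sided p-value ≈ 0.016
Since p ≈ 0.016 < α = 0.025, reject H0; the data support H1.

2.641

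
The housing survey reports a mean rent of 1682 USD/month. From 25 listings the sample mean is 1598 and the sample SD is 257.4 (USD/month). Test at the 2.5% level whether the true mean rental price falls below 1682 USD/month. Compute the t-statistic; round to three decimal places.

-1.632

H0: μ = 1682; H1: μ < 1682 (one-sample t-test, left-tailed).
t = (x̄ − μ₀)/(s/√n) = (1598 − 1682)/(257.4/√25) = -1.632
df = n − 1 = 24
p-value = P(T ≤ -1.632) ≈ 0.0579
Since p ≈ 0.0579 > α = 0.025, fail to reject H0; the evidence is not statistically significant.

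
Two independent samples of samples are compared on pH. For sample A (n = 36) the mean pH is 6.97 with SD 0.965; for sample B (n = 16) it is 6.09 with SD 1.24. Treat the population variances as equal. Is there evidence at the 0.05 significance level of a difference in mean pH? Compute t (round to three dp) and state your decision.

Let group 1 = sample A, group 2 = sample B. H0: μ_1 = μ_2; H1: μ_1 ≠ μ_2 (two-sample pooled-variance t-test, two-sided).
s_p² = [(36−1)·0.965² + (16−1)·1.24²]/(36+16−2) = 1.11314
t = (6.97 − 6.09)/√[1.11314·(1/36 + 1/16)] = 2.776
df = n₁ + n₂ − 2 = 50
Two-sided p-value ≈ 0.008
Since p ≈ 0.008 < α = 0.05, reject H0; the data support H1.

t = 2.776; reject H0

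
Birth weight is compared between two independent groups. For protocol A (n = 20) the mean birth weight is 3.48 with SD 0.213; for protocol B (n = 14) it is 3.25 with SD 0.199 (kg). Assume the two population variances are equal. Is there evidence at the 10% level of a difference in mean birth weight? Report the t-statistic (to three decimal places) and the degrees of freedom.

Let group 1 = protocol A, group 2 = protocol B. H0: μ_1 = μ_2; H1: μ_1 ≠ μ_2 (two-sample pooled-variance t-test, two-sided).
s_p² = [(20−1)·0.213² + (14−1)·0.199²]/(20+14−2) = 0.0430258
t = (3.48 − 3.25)/√[0.0430258·(1/20 + 1/14)] = 3.182
df = n₁ + n₂ − 2 = 32
Two-sided p-value ≈ 0.0032
Since p ≈ 0.0032 < α = 0.1, reject H0; the data support H1.

t = 3.182, df = 32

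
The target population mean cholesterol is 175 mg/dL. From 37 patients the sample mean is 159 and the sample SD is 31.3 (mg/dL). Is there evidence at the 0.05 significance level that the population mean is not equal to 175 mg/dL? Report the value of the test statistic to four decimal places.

-3.1094

H0: μ = 175; H1: μ ≠ 175 (one-sample t-test, two-sided).
t = (x̄ − μ₀)/(s/√n) = (159 − 175)/(31.3/√37) = -3.1094
df = n − 1 = 36
Two-sided p-value ≈ 0.0037
Since p ≈ 0.0037 < α = 0.05, reject H0; the data support H1.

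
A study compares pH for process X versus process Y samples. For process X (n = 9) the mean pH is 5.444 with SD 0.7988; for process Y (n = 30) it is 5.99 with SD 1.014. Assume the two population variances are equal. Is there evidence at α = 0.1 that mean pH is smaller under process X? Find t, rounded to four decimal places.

-1.4787

Let group 1 = process X, group 2 = process Y. H0: μ_1 = μ_2; H1: μ_1 < μ_2 (two-sample pooled-variance t-test, left-tailed).
s_p² = [(9−1)·0.7988² + (30−1)·1.014²]/(9+30−2) = 0.943847
t = (5.444 − 5.99)/√[0.943847·(1/9 + 1/30)] = -1.4787
df = n₁ + n₂ − 2 = 37
p-value = P(T ≤ -1.4787) ≈ 0.074
Since p ≈ 0.074 < α = 0.1, reject H0; the data support H1.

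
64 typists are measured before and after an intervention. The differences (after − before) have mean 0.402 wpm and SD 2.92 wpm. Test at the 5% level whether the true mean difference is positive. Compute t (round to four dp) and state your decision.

H0: μ_d = 0; H1: μ_d > 0 (paired t-test on the differences, right-tailed).
t = d̄/(s_d/√n) = 0.402/(2.92/√64) = 1.1014
df = n − 1 = 63
p-value = P(T ≥ 1.1014) ≈ 0.137
Since p ≈ 0.137 > α = 0.05, fail to reject H0; the data do not provide sufficient evidence against H0.

t = 1.1014; fail to reject H0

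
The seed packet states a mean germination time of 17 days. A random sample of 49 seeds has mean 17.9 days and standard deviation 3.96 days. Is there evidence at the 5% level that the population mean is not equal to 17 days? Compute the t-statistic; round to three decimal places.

H0: μ = 17; H1: μ ≠ 17 (one-sample t-test, two-sided).
t = (x̄ − μ₀)/(s/√n) = (17.9 − 17)/(3.96/√49) = 1.591
df = n − 1 = 48
Two-sided p-value ≈ 0.1182
Since p ≈ 0.1182 > α = 0.05, fail to reject H0; the data do not provide sufficient evidence against H0.

1.591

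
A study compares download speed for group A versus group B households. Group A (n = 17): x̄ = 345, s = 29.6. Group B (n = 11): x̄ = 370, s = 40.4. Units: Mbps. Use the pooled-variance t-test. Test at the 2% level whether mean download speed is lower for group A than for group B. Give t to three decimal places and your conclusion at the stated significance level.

t = -1.891; fail to reject H0

Let group 1 = group A, group 2 = group B. H0: μ_1 = μ_2; H1: μ_1 < μ_2 (two-sample pooled-variance t-test, left-tailed).
s_p² = [(17−1)·29.6² + (11−1)·40.4²]/(17+11−2) = 1166.93
t = (345 − 370)/√[1166.93·(1/17 + 1/11)] = -1.891
df = n₁ + n₂ − 2 = 26
p-value = P(T ≤ -1.891) ≈ 0.035
Since p ≈ 0.035 > α = 0.02, fail to reject H0; the data do not provide sufficient evidence against H0.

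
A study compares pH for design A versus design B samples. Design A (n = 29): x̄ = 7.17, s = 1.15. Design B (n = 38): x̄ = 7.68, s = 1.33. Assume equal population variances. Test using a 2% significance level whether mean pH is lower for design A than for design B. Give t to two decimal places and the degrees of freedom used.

Let group 1 = design A, group 2 = design B. H0: μ_1 = μ_2; H1: μ_1 < μ_2 (two-sample pooled-variance t-test, left-tailed).
s_p² = [(29−1)·1.15² + (38−1)·1.33²]/(29+38−2) = 1.5766
t = (7.17 − 7.68)/√[1.5766·(1/29 + 1/38)] = -1.65
df = n₁ + n₂ − 2 = 65
p-value = P(T ≤ -1.65) ≈ 0.0522
Since p ≈ 0.0522 > α = 0.02, fail to reject H0; the data do not provide sufficient evidence against H0.

t = -1.65, df = 65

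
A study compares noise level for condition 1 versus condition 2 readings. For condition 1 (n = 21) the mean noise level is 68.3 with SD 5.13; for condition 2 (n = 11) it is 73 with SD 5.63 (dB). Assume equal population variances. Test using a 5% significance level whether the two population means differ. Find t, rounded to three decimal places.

-2.382

Let group 1 = condition 1, group 2 = condition 2. H0: μ_1 = μ_2; H1: μ_1 ≠ μ_2 (two-sample pooled-variance t-test, two-sided).
s_p² = [(21−1)·5.13² + (11−1)·5.63²]/(21+11−2) = 28.1102
t = (68.3 − 73)/√[28.1102·(1/21 + 1/11)] = -2.382
df = n₁ + n₂ − 2 = 30
Two-sided p-value ≈ 0.024
Since p ≈ 0.024 < α = 0.05, reject H0; the data support H1.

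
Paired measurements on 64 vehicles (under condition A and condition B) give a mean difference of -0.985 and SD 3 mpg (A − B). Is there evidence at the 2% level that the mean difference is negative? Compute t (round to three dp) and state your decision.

t = -2.627; reject H0

H0: μ_d = 0; H1: μ_d < 0 (paired t-test on the differences, left-tailed).
t = d̄/(s_d/√n) = -0.985/(3/√64) = -2.627
df = n − 1 = 63
p-value = P(T ≤ -2.627) ≈ 0.0054
Since p ≈ 0.0054 < α = 0.02, reject H0; the data support H1.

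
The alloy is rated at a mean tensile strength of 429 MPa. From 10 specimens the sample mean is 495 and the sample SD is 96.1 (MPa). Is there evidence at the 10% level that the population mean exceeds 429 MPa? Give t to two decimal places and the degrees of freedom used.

H0: μ = 429; H1: μ > 429 (one-sample t-test, right-tailed).
t = (x̄ − μ₀)/(s/√n) = (495 − 429)/(96.1/√10) = 2.17
df = n − 1 = 9
p-value = P(T ≥ 2.17) ≈ 0.0290
Since p ≈ 0.0290 < α = 0.1, reject H0; the evidence is statistically significant.

t = 2.17, df = 9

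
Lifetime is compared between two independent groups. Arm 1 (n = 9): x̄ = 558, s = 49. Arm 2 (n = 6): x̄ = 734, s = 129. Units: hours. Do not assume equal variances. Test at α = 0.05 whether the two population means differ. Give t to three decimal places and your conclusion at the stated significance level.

t = -3.192; reject H0

Let group 1 = arm 1, group 2 = arm 2. H0: μ_1 = μ_2; H1: μ_1 ≠ μ_2 (Welch's two-sample t-test, two-sided).
t = (x̄_1 − x̄_2)/√(s_1²/n_1 + s_2²/n_2) = (558 − 734)/√(49²/9 + 129²/6) = -3.192
Welch–Satterthwaite df ≈ 5.97
Two-sided p-value ≈ 0.019
Since p ≈ 0.019 < α = 0.05, reject H0; the data support H1.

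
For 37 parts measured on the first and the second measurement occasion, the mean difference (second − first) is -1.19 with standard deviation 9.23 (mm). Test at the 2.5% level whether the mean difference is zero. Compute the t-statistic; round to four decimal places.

H0: μ_d = 0; H1: μ_d ≠ 0 (paired t-test on the differences, two-sided).
t = d̄/(s_d/√n) = -1.19/(9.23/√37) = -0.7842
df = n − 1 = 36
Two-sided p-value ≈ 0.4380
Since p ≈ 0.4380 > α = 0.025, fail to reject H0; the evidence is not statistically significant.

-0.7842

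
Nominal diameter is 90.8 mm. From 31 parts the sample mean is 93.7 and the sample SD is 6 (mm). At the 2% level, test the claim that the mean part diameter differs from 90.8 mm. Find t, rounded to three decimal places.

H0: μ = 90.8; H1: μ ≠ 90.8 (one-sample t-test, two-sided).
t = (x̄ − μ₀)/(s/√n) = (93.7 − 90.8)/(6/√31) = 2.691
df = n − 1 = 30
Two-sided p-value ≈ 0.012
Since p ≈ 0.012 < α = 0.02, reject H0; the data support H1.

2.691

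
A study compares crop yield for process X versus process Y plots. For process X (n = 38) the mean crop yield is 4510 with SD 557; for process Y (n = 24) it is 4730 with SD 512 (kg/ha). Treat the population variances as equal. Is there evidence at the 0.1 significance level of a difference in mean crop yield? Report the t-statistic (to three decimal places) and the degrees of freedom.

Let group 1 = process X, group 2 = process Y. H0: μ_1 = μ_2; H1: μ_1 ≠ μ_2 (two-sample pooled-variance t-test, two-sided).
s_p² = [(38−1)·557² + (24−1)·512²]/(38+24−2) = 291809
t = (4510 − 4730)/√[291809·(1/38 + 1/24)] = -1.562
df = n₁ + n₂ − 2 = 60
Two-sided p-value ≈ 0.1236
Since p ≈ 0.1236 > α = 0.1, fail to reject H0; the evidence is not statistically significant.

t = -1.562, df = 60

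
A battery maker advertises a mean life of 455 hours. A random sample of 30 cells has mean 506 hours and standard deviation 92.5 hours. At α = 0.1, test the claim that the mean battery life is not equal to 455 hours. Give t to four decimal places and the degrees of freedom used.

H0: μ = 455; H1: μ ≠ 455 (one-sample t-test, two-sided).
t = (x̄ − μ₀)/(s/√n) = (506 − 455)/(92.5/√30) = 3.0199
df = n − 1 = 29
Two-sided p-value ≈ 0.0052
Since p ≈ 0.0052 < α = 0.1, reject H0; the data support H1.

t = 3.0199, df = 29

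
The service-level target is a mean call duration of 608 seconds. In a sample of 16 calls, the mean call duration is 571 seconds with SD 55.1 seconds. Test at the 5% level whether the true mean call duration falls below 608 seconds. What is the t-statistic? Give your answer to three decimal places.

-2.686

H0: μ = 608; H1: μ < 608 (one-sample t-test, left-tailed).
t = (x̄ − μ₀)/(s/√n) = (571 − 608)/(55.1/√16) = -2.686
df = n − 1 = 15
p-value = P(T ≤ -2.686) ≈ 0.0085
Since p ≈ 0.0085 < α = 0.05, reject H0; the data support H1.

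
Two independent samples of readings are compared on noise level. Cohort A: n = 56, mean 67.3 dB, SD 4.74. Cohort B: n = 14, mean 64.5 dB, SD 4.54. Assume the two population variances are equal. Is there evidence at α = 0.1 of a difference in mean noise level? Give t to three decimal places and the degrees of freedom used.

Let group 1 = cohort A, group 2 = cohort B. H0: μ_1 = μ_2; H1: μ_1 ≠ μ_2 (two-sample pooled-variance t-test, two-sided).
s_p² = [(56−1)·4.74² + (14−1)·4.54²]/(56+14−2) = 22.1128
t = (67.3 − 64.5)/√[22.1128·(1/56 + 1/14)] = 1.993
df = n₁ + n₂ − 2 = 68
Two-sided p-value ≈ 0.050
Since p ≈ 0.050 < α = 0.1, reject H0; the evidence is statistically significant.

t = 1.993, df = 68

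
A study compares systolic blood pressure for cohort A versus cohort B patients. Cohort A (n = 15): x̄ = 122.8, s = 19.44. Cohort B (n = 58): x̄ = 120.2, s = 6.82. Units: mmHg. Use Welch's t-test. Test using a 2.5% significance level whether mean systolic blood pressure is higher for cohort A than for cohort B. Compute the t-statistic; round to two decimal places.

Let group 1 = cohort A, group 2 = cohort B. H0: μ_1 = μ_2; H1: μ_1 > μ_2 (Welch's two-sample t-test, right-tailed).
t = (x̄_1 − x̄_2)/√(s_1²/n_1 + s_2²/n_2) = (122.8 − 120.2)/√(19.44²/15 + 6.82²/58) = 0.51
Welch–Satterthwaite df ≈ 14.90
p-value = P(T ≥ 0.51) ≈ 0.3088
Since p ≈ 0.3088 > α = 0.025, fail to reject H0; the evidence is not statistically significant.

0.51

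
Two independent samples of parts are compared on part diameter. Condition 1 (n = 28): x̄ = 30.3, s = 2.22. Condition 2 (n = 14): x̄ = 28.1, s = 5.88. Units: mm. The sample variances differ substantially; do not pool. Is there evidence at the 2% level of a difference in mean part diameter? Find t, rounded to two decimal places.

1.35

Let group 1 = condition 1, group 2 = condition 2. H0: μ_1 = μ_2; H1: μ_1 ≠ μ_2 (Welch's two-sample t-test, two-sided).
t = (x̄_1 − x̄_2)/√(s_1²/n_1 + s_2²/n_2) = (30.3 − 28.1)/√(2.22²/28 + 5.88²/14) = 1.35
Welch–Satterthwaite df ≈ 14.88
Two-sided p-value ≈ 0.196
Since p ≈ 0.196 > α = 0.02, fail to reject H0; the data do not provide sufficient evidence against H0.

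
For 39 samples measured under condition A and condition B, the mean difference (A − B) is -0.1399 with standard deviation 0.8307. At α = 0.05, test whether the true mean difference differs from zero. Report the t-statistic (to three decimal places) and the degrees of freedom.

H0: μ_d = 0; H1: μ_d ≠ 0 (paired t-test on the differences, two-sided).
t = d̄/(s_d/√n) = -0.1399/(0.8307/√39) = -1.052
df = n − 1 = 38
Two-sided p-value ≈ 0.300
Since p ≈ 0.300 > α = 0.05, fail to reject H0; the evidence is not statistically significant.

t = -1.052, df = 38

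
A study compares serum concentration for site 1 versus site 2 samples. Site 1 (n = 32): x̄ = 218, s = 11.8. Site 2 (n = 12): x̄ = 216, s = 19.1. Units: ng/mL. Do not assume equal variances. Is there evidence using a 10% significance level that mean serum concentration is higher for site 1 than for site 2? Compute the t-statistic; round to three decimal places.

0.339

Let group 1 = site 1, group 2 = site 2. H0: μ_1 = μ_2; H1: μ_1 > μ_2 (Welch's two-sample t-test, right-tailed).
t = (x̄_1 − x̄_2)/√(s_1²/n_1 + s_2²/n_2) = (218 − 216)/√(11.8²/32 + 19.1²/12) = 0.339
Welch–Satterthwaite df ≈ 14.27
p-value = P(T ≥ 0.339) ≈ 0.370
Since p ≈ 0.370 > α = 0.1, fail to reject H0; the evidence is not statistically significant.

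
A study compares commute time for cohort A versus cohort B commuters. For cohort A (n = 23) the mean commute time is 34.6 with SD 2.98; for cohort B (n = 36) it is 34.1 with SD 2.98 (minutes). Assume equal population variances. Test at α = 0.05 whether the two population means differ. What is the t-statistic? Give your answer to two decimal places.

Let group 1 = cohort A, group 2 = cohort B. H0: μ_1 = μ_2; H1: μ_1 ≠ μ_2 (two-sample pooled-variance t-test, two-sided).
s_p² = [(23−1)·2.98² + (36−1)·2.98²]/(23+36−2) = 8.8804
t = (34.6 − 34.1)/√[8.8804·(1/23 + 1/36)] = 0.63
df = n₁ + n₂ − 2 = 57
Two-sided p-value ≈ 0.532
Since p ≈ 0.532 > α = 0.05, fail to reject H0; the data do not provide sufficient evidence against H0.

0.63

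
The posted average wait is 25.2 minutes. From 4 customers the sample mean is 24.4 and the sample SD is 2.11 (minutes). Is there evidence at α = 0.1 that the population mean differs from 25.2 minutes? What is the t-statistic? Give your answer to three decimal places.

H0: μ = 25.2; H1: μ ≠ 25.2 (one-sample t-test, two-sided).
t = (x̄ − μ₀)/(s/√n) = (24.4 − 25.2)/(2.11/√4) = -0.758
df = n − 1 = 3
Two-sided p-value ≈ 0.503
Since p ≈ 0.503 > α = 0.1, fail to reject H0; the data do not provide sufficient evidence against H0.

-0.758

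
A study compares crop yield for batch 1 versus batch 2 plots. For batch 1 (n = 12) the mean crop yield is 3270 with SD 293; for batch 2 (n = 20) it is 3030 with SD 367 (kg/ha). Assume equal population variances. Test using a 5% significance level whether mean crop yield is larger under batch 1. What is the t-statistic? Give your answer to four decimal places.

Let group 1 = batch 1, group 2 = batch 2. H0: μ_1 = μ_2; H1: μ_1 > μ_2 (two-sample pooled-variance t-test, right-tailed).
s_p² = [(12−1)·293² + (20−1)·367²]/(12+20−2) = 116781
t = (3270 − 3030)/√[116781·(1/12 + 1/20)] = 1.9233
df = n₁ + n₂ − 2 = 30
p-value = P(T ≥ 1.9233) ≈ 0.032
Since p ≈ 0.032 < α = 0.05, reject H0; the data support H1.

1.9233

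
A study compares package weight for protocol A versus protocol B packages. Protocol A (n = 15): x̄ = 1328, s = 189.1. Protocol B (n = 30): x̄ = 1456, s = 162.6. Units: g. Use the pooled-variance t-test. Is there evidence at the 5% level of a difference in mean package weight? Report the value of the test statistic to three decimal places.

Let group 1 = protocol A, group 2 = protocol B. H0: μ_1 = μ_2; H1: μ_1 ≠ μ_2 (two-sample pooled-variance t-test, two-sided).
s_p² = [(15−1)·189.1² + (30−1)·162.6²]/(15+30−2) = 29473.2
t = (1328 − 1456)/√[29473.2·(1/15 + 1/30)] = -2.358
df = n₁ + n₂ − 2 = 43
Two-sided p-value ≈ 0.0230
Since p ≈ 0.0230 < α = 0.05, reject H0; the evidence is statistically significant.

-2.358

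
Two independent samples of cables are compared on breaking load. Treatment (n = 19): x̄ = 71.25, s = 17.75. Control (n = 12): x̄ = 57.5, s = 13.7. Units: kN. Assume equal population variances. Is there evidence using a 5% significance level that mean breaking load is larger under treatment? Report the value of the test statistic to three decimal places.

2.283

Let group 1 = treatment, group 2 = control. H0: μ_1 = μ_2; H1: μ_1 > μ_2 (two-sample pooled-variance t-test, right-tailed).
s_p² = [(19−1)·17.75² + (12−1)·13.7²]/(19+12−2) = 266.749
t = (71.25 − 57.5)/√[266.749·(1/19 + 1/12)] = 2.283
df = n₁ + n₂ − 2 = 29
p-value = P(T ≥ 2.283) ≈ 0.0150
Since p ≈ 0.0150 < α = 0.05, reject H0; the evidence is statistically significant.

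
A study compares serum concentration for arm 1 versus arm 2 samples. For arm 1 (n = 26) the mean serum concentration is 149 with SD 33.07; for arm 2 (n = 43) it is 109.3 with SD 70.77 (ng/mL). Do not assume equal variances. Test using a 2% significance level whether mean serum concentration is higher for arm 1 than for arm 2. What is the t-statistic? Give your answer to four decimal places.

Let group 1 = arm 1, group 2 = arm 2. H0: μ_1 = μ_2; H1: μ_1 > μ_2 (Welch's two-sample t-test, right-tailed).
t = (x̄_1 − x̄_2)/√(s_1²/n_1 + s_2²/n_2) = (149 − 109.3)/√(33.07²/26 + 70.77²/43) = 3.1530
Welch–Satterthwaite df ≈ 63.83
p-value = P(T ≥ 3.1530) ≈ 0.001
Since p ≈ 0.001 < α = 0.02, reject H0; the data support H1.

3.1530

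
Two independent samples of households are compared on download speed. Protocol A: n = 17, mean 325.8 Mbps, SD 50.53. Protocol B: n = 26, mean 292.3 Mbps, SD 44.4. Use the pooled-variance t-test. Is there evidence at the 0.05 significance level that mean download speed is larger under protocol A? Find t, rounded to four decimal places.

Let group 1 = protocol A, group 2 = protocol B. H0: μ_1 = μ_2; H1: μ_1 > μ_2 (two-sample pooled-variance t-test, right-tailed).
s_p² = [(17−1)·50.53² + (26−1)·44.4²]/(17+26−2) = 2198.45
t = (325.8 − 292.3)/√[2198.45·(1/17 + 1/26)] = 2.2907
df = n₁ + n₂ − 2 = 41
p-value = P(T ≥ 2.2907) ≈ 0.0136
Since p ≈ 0.0136 < α = 0.05, reject H0; the data support H1.

2.2907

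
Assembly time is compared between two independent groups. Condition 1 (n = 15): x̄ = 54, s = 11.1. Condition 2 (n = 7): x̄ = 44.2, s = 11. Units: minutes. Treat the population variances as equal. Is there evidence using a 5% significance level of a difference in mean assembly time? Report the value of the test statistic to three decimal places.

Let group 1 = condition 1, group 2 = condition 2. H0: μ_1 = μ_2; H1: μ_1 ≠ μ_2 (two-sample pooled-variance t-test, two-sided).
s_p² = [(15−1)·11.1² + (7−1)·11²]/(15+7−2) = 122.547
t = (54 − 44.2)/√[122.547·(1/15 + 1/7)] = 1.934
df = n₁ + n₂ − 2 = 20
Two-sided p-value ≈ 0.067
Since p ≈ 0.067 > α = 0.05, fail to reject H0; the evidence is not statistically significant.

1.934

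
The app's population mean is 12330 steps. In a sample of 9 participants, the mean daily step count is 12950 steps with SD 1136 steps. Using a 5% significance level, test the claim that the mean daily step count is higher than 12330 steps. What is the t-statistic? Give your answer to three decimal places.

1.637

H0: μ = 12330; H1: μ > 12330 (one-sample t-test, right-tailed).
t = (x̄ − μ₀)/(s/√n) = (12950 − 12330)/(1136/√9) = 1.637
df = n − 1 = 8
p-value = P(T ≥ 1.637) ≈ 0.0701
Since p ≈ 0.0701 > α = 0.05, fail to reject H0; the data do not provide sufficient evidence against H0.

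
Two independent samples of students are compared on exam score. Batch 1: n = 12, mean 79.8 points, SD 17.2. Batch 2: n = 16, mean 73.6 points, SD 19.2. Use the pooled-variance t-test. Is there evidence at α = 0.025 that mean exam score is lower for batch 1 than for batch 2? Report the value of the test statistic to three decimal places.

0.883

Let group 1 = batch 1, group 2 = batch 2. H0: μ_1 = μ_2; H1: μ_1 < μ_2 (two-sample pooled-variance t-test, left-tailed).
s_p² = [(12−1)·17.2² + (16−1)·19.2²]/(12+16−2) = 337.84
t = (79.8 − 73.6)/√[337.84·(1/12 + 1/16)] = 0.883
df = n₁ + n₂ − 2 = 26
p-value = P(T ≤ 0.883) ≈ 0.8074
Since p ≈ 0.8074 > α = 0.025, fail to reject H0; the data do not provide sufficient evidence against H0.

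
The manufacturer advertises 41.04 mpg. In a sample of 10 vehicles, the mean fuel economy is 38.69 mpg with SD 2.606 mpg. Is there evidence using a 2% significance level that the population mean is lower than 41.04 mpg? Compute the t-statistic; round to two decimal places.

-2.85

H0: μ = 41.04; H1: μ < 41.04 (one-sample t-test, left-tailed).
t = (x̄ − μ₀)/(s/√n) = (38.69 − 41.04)/(2.606/√10) = -2.85
df = n − 1 = 9
p-value = P(T ≤ -2.85) ≈ 0.010
Since p ≈ 0.010 < α = 0.02, reject H0; the data support H1.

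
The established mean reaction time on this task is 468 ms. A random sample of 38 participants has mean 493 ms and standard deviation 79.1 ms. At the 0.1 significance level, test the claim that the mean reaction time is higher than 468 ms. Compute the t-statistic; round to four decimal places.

H0: μ = 468; H1: μ > 468 (one-sample t-test, right-tailed).
t = (x̄ − μ₀)/(s/√n) = (493 − 468)/(79.1/√38) = 1.9483
df = n − 1 = 37
p-value = P(T ≥ 1.9483) ≈ 0.029
Since p ≈ 0.029 < α = 0.1, reject H0; the evidence is statistically significant.

1.9483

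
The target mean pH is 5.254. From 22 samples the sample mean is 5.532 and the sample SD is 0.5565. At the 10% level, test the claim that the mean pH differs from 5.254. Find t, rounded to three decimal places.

H0: μ = 5.254; H1: μ ≠ 5.254 (one-sample t-test, two-sided).
t = (x̄ − μ₀)/(s/√n) = (5.532 − 5.254)/(0.5565/√22) = 2.343
df = n − 1 = 21
Two-sided p-value ≈ 0.029
Since p ≈ 0.029 < α = 0.1, reject H0; the data support H1.

2.343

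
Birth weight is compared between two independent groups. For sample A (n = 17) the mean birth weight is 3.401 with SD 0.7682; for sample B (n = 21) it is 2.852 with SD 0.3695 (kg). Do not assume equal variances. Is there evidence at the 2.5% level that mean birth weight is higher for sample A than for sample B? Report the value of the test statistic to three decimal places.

Let group 1 = sample A, group 2 = sample B. H0: μ_1 = μ_2; H1: μ_1 > μ_2 (Welch's two-sample t-test, right-tailed).
t = (x̄_1 − x̄_2)/√(s_1²/n_1 + s_2²/n_2) = (3.401 − 2.852)/√(0.7682²/17 + 0.3695²/21) = 2.704
Welch–Satterthwaite df ≈ 21.94
p-value = P(T ≥ 2.704) ≈ 0.0065
Since p ≈ 0.0065 < α = 0.025, reject H0; the evidence is statistically significant.

2.704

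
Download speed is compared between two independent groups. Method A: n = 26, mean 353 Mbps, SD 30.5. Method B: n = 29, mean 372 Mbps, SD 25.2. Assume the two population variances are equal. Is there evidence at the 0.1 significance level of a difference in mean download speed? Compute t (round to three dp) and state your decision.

t = -2.528; reject H0

Let group 1 = method A, group 2 = method B. H0: μ_1 = μ_2; H1: μ_1 ≠ μ_2 (two-sample pooled-variance t-test, two-sided).
s_p² = [(26−1)·30.5² + (29−1)·25.2²]/(26+29−2) = 774.29
t = (353 − 372)/√[774.29·(1/26 + 1/29)] = -2.528
df = n₁ + n₂ − 2 = 53
Two-sided p-value ≈ 0.014
Since p ≈ 0.014 < α = 0.1, reject H0; the evidence is statistically significant.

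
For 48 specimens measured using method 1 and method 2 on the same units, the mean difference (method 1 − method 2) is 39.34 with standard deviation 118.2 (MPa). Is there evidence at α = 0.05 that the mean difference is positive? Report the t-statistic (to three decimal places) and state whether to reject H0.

t = 2.306; reject H0

H0: μ_d = 0; H1: μ_d > 0 (paired t-test on the differences, right-tailed).
t = d̄/(s_d/√n) = 39.34/(118.2/√48) = 2.306
df = n − 1 = 47
p-value = P(T ≥ 2.306) ≈ 0.013
Since p ≈ 0.013 < α = 0.05, reject H0; the data support H1.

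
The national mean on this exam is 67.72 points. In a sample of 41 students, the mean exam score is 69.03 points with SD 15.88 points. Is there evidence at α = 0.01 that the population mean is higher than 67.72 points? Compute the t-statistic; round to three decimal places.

H0: μ = 67.72; H1: μ > 67.72 (one-sample t-test, right-tailed).
t = (x̄ − μ₀)/(s/√n) = (69.03 − 67.72)/(15.88/√41) = 0.528
df = n − 1 = 40
p-value = P(T ≥ 0.528) ≈ 0.300
Since p ≈ 0.300 > α = 0.01, fail to reject H0; the evidence is not statistically significant.

0.528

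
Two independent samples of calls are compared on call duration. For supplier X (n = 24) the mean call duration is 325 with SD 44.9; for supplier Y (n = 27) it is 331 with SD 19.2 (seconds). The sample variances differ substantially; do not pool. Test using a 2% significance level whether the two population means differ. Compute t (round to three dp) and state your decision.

t = -0.607; fail to reject H0

Let group 1 = supplier X, group 2 = supplier Y. H0: μ_1 = μ_2; H1: μ_1 ≠ μ_2 (Welch's two-sample t-test, two-sided).
t = (x̄_1 − x̄_2)/√(s_1²/n_1 + s_2²/n_2) = (325 − 331)/√(44.9²/24 + 19.2²/27) = -0.607
Welch–Satterthwaite df ≈ 30.37
Two-sided p-value ≈ 0.5483
Since p ≈ 0.5483 > α = 0.02, fail to reject H0; the evidence is not statistically significant.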